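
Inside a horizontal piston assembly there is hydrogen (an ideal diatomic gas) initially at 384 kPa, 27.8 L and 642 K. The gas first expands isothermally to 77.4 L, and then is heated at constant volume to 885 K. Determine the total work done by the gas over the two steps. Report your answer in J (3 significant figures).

W_total ≈ 10900 J

Step 1 (isothermal): W = P₁V₁ ln(V₂/V₁) = (10675) ln(77.4/27.8) = 10931 J.
Step 2 (isochoric): W = 0 (constant volume).
W_total = 10931 + 0 = 10931 J.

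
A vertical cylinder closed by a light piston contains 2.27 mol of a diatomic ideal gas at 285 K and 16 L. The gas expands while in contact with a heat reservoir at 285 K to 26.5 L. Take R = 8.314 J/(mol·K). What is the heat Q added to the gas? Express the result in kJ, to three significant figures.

Isothermal ⇒ ΔU = 0, so Q = W = nRT ln(V₂/V₁).
Q = (2.27)(8.314)(285) ln(26.5/16) = 5379 × 0.5046 = 2714 J.

Q ≈ 2.71 kJ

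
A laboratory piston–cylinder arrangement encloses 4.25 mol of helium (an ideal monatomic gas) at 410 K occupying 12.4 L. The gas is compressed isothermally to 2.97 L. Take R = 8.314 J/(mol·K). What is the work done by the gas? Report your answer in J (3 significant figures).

W ≈ -20700 J

Isothermal: W = nRT ln(V₂/V₁).
W = (4.25)(8.314)(410) × ln(2.97/12.4)
  = 14487 × -1.429
W_by_gas = -20704 J.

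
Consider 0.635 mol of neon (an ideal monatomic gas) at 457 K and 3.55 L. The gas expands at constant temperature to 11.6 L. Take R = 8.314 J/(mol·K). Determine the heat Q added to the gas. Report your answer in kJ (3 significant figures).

Isothermal ⇒ ΔU = 0, so Q = W = nRT ln(V₂/V₁).
Q = (0.635)(8.314)(457) ln(11.6/3.55) = 2413 × 1.184 = 2857 J.

Q ≈ 2.86 kJ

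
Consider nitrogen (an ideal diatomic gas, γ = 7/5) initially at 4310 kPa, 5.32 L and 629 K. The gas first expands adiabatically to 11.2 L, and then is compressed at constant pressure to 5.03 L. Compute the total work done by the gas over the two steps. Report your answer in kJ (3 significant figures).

Step 1 (adiabatic): W = (P₁V₁ − P₂V₂)/(γ−1) = (22929 − 17024)/0.4 = 14763 J.
After step 1: P = 1520 kPa, V = 11.2 L, T = 467 K.
Step 2 (isobaric): W = PΔV = (1520 kPa)(5.03 − 11.2 L) = -9379 J.
W_total = 14763 − 9379 = 5384 J.

W_total ≈ 5.38 kJ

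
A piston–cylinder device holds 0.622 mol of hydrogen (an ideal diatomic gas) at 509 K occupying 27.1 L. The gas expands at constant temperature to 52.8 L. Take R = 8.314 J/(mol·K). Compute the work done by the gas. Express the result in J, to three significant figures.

Isothermal: W = nRT ln(V₂/V₁).
W = (0.622)(8.314)(509) × ln(52.8/27.1)
  = 2632 × 0.667
W_by_gas = 1756 J.

W ≈ 1760 J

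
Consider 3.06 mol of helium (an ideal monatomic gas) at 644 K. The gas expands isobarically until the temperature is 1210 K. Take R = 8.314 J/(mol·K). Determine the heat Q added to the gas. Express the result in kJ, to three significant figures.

Isobaric: W = nRΔT = (3.06)(8.314)(566) = 14400 J.
ΔU = nCᵥΔT with Cᵥ = 3R/2: ΔU = (3.06)(12.47)(566) = 21599 J.
Q = ΔU + W = 21599 + 14400 = 35999 J.

Q ≈ 36.0 kJ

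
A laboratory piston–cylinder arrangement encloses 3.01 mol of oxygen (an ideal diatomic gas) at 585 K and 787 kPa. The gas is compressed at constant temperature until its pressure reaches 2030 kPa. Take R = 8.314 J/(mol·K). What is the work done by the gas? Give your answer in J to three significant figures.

Isothermal process: W = nRT ln(V₂/V₁) = nRT ln(P₁/P₂).
W = (3.01)(8.314)(585) × ln(787/2030)
  = 14640 × ln(0.3877) = 14640 × -0.9476
W_by_gas = -13872 J.

W ≈ -13900 J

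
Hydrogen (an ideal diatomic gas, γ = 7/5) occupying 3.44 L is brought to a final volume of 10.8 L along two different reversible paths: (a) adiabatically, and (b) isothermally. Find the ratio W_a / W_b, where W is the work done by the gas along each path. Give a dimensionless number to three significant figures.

W_a / W_b ≈ 0.802

Path (a) adiabatic: W = P₁V₁(1 − (V₁/V₂)^(γ−1))/(γ−1) → W_a/(P₁V₁) = 0.918.
Path (b) isothermal: W = P₁V₁ ln(V₂/V₁) → W_b/(P₁V₁) = 1.144.
W_a / W_b = 0.918 / 1.144 = 0.8024.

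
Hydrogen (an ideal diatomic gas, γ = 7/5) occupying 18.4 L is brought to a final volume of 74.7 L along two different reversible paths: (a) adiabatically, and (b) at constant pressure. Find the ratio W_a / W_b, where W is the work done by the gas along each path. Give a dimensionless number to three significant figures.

W_a / W_b ≈ 0.351

Path (a) adiabatic: W = P₁V₁(1 − (V₁/V₂)^(γ−1))/(γ−1) → W_a/(P₁V₁) = 1.073.
Path (b) isobaric: W = P₁(V₂ − V₁) → W_b/(P₁V₁) = 3.06.
W_a / W_b = 1.073 / 3.06 = 0.3506.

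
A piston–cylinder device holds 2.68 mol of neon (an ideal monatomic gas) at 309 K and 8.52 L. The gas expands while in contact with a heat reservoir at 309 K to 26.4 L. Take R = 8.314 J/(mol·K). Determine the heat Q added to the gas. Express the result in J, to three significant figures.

Isothermal ⇒ ΔU = 0, so Q = W = nRT ln(V₂/V₁).
Q = (2.68)(8.314)(309) ln(26.4/8.52) = 6885 × 1.131 = 7787 J.

Q ≈ 7790 J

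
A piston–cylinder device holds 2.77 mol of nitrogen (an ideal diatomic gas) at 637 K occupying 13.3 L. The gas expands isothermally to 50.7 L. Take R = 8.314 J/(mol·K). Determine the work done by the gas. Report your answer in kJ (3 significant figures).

W ≈ 19.6 kJ

Isothermal: W = nRT ln(V₂/V₁).
W = (2.77)(8.314)(637) × ln(50.7/13.3)
  = 14670 × 1.338
W_by_gas = 19631 J.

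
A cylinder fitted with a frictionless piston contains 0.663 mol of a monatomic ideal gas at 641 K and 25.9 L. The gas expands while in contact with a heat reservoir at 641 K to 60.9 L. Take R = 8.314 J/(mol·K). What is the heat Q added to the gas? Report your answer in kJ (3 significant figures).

Q ≈ 3.02 kJ

Isothermal ⇒ ΔU = 0, so Q = W = nRT ln(V₂/V₁).
Q = (0.663)(8.314)(641) ln(60.9/25.9) = 3533 × 0.855 = 3021 J.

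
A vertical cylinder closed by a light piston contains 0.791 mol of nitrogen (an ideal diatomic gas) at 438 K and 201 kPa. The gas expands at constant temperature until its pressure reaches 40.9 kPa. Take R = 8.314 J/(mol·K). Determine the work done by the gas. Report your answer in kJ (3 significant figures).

Isothermal process: W = nRT ln(V₂/V₁) = nRT ln(P₁/P₂).
W = (0.791)(8.314)(438) × ln(201/40.9)
  = 2880 × ln(4.914) = 2880 × 1.592
W_by_gas = 4586 J.

W ≈ 4.59 kJ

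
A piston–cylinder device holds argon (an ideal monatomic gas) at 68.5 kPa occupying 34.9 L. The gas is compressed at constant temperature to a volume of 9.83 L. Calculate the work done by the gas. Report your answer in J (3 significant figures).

Isothermal: W = nRT ln(V₂/V₁) = P₁V₁ ln(V₂/V₁).
P₁V₁ = (68.5 kPa)(34.9 L) = 2391 J.
W = 2391 × ln(9.83/34.9) = 2391 × -1.267
W_by_gas = -3029 J.

W ≈ -3030 J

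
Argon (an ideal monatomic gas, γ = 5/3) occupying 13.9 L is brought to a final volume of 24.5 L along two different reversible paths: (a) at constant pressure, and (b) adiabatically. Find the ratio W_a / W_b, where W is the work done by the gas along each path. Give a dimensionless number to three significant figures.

W_a / W_b ≈ 1.62

Path (a) isobaric: W = P₁(V₂ − V₁) → W_a/(P₁V₁) = 0.7626.
Path (b) adiabatic: W = P₁V₁(1 − (V₁/V₂)^(γ−1))/(γ−1) → W_b/(P₁V₁) = 0.472.
W_a / W_b = 0.7626 / 0.472 = 1.616.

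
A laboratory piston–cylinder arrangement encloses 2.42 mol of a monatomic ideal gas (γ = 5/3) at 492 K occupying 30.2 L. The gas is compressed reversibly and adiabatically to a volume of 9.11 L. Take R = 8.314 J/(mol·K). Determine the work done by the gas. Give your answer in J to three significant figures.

W ≈ -18200 J

Adiabatic: TV^(γ−1) = const with γ = 5/3.
T₂ = T₁ (V₁/V₂)^(γ−1) = 492 × (30.2/9.11)^0.667 = 492 × 2.223 = 1094 K.
W_by = nCᵥ(T₁ − T₂) = (2.42)(12.47)(492 − 1094) = -18164 J.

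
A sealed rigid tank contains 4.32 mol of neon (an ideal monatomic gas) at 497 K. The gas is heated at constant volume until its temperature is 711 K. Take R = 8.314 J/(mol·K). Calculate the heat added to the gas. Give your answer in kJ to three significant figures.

Constant volume ⇒ W = 0, so Q = ΔU = nCᵥΔT with Cᵥ = 3R/2 = 12.47 J/(mol·K).
ΔU = (4.32)(12.47)(711 − 497) = 11529 J.

Q ≈ 11.5 kJ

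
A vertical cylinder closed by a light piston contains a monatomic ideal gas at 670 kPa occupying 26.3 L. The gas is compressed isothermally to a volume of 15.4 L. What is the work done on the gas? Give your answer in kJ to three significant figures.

Isothermal: W = nRT ln(V₂/V₁) = P₁V₁ ln(V₂/V₁).
P₁V₁ = (670 kPa)(26.3 L) = 17621 J.
W = 17621 × ln(15.4/26.3) = 17621 × -0.5352
W_by_gas = -9431 J; work on gas = −W_by = 9431 J.

W ≈ 9.43 kJ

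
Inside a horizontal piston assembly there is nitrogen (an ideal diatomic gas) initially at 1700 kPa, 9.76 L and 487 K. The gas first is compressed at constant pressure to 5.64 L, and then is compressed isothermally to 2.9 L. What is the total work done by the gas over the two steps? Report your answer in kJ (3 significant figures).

W_total ≈ -13.4 kJ

Step 1 (isobaric): W = PΔV = (1700 kPa)(5.64 − 9.76 L) = -7004 J.
After step 1: P = 1700 kPa, V = 5.64 L, T = 281.4 K.
Step 2 (isothermal): W = P₁V₁ ln(V₂/V₁) = (9588) ln(2.9/5.64) = -6378 J.
W_total = -7004 − 6378 = -13382 J.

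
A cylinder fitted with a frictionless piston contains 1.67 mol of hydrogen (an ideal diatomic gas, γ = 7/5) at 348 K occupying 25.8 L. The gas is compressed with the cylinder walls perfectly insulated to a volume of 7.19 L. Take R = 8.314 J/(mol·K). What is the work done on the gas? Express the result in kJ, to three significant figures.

Adiabatic: TV^(γ−1) = const with γ = 7/5.
T₂ = T₁ (V₁/V₂)^(γ−1) = 348 × (25.8/7.19)^0.4 = 348 × 1.667 = 580.1 K.
W_by = nCᵥ(T₁ − T₂) = (1.67)(20.79)(348 − 580.1) = -8058 J.
Work on gas = −W_by = 8058 J.

W ≈ 8.06 kJ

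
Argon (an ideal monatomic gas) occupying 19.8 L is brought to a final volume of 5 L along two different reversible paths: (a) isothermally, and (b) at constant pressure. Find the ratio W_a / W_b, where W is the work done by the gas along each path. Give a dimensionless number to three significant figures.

Path (a) isothermal: W = P₁V₁ ln(V₂/V₁) → W_a/(P₁V₁) = -1.376.
Path (b) isobaric: W = P₁(V₂ − V₁) → W_b/(P₁V₁) = -0.7475.
W_a / W_b = -1.376 / -0.7475 = 1.841.

W_a / W_b ≈ 1.84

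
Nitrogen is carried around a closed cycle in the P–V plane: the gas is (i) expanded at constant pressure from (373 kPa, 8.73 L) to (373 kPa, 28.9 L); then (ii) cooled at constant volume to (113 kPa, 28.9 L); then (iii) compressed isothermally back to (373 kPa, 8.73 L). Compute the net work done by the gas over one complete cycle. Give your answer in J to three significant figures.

W_net ≈ 3610 J

Leg (i): W = PΔV = (373)(28.9 − 8.73) = 7523 J.
Leg (ii): W = 0.
Leg (iii): W = PᵢVᵢ ln(V_f/Vᵢ) = (3266) ln(8.73/28.9) = -3909 J.
W_net = 7523 − 3909 = 3614 J.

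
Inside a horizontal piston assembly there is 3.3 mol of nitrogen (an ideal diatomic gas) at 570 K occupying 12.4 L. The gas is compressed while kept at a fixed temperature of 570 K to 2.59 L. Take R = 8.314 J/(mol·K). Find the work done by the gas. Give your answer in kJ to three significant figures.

W ≈ -24.5 kJ

Isothermal: W = nRT ln(V₂/V₁).
W = (3.3)(8.314)(570) × ln(2.59/12.4)
  = 15639 × -1.566
W_by_gas = -24491 J.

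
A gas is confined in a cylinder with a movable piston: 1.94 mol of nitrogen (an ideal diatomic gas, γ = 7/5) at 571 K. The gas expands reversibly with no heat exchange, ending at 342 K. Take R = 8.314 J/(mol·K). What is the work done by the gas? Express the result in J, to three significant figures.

W ≈ 9230 J

Adiabatic ⇒ Q = 0, so W_by = −ΔU = nCᵥ(T₁ − T₂).
Cᵥ = 5R/2 = 20.79 J/(mol·K).
W = (1.94)(20.79)(571 − 342) = 9234 J.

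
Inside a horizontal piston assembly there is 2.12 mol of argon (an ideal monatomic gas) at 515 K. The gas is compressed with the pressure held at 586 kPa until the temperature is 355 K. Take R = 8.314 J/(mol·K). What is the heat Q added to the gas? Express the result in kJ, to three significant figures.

Isobaric: W = nRΔT = (2.12)(8.314)(-160) = -2820 J.
ΔU = nCᵥΔT with Cᵥ = 3R/2: ΔU = (2.12)(12.47)(-160) = -4230 J.
Q = ΔU + W = -4230 − 2820 = -7050 J.

Q ≈ -7.05 kJ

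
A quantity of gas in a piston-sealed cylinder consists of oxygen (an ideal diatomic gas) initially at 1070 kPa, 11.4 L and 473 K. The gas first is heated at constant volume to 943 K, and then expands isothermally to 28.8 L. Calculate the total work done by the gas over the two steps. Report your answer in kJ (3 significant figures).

Step 1 (isochoric): W = 0 (constant volume).
After step 1: P = 2133 kPa (V unchanged).
Step 2 (isothermal): W = P₁V₁ ln(V₂/V₁) = (24319) ln(28.8/11.4) = 22538 J.
W_total = 0 + 22538 = 22538 J.

W_total ≈ 22.5 kJ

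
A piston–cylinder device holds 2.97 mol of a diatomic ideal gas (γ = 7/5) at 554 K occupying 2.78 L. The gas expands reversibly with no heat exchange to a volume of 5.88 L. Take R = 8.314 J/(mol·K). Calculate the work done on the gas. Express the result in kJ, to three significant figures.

Adiabatic: TV^(γ−1) = const with γ = 7/5.
T₂ = T₁ (V₁/V₂)^(γ−1) = 554 × (2.78/5.88)^0.4 = 554 × 0.7411 = 410.6 K.
W_by = nCᵥ(T₁ − T₂) = (2.97)(20.79)(554 − 410.6) = 8855 J.
Work on gas = −W_by = -8855 J.

W ≈ -8.85 kJ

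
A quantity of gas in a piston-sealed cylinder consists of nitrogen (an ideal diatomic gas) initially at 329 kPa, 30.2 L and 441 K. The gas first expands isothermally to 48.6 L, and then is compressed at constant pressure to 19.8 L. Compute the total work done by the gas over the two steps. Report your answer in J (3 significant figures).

W_total ≈ -1160 J

Step 1 (isothermal): W = P₁V₁ ln(V₂/V₁) = (9936) ln(48.6/30.2) = 4727 J.
After step 1: P = 204.4 kPa, V = 48.6 L, T = 441 K.
Step 2 (isobaric): W = PΔV = (204.4 kPa)(19.8 − 48.6 L) = -5888 J.
W_total = 4727 − 5888 = -1161 J.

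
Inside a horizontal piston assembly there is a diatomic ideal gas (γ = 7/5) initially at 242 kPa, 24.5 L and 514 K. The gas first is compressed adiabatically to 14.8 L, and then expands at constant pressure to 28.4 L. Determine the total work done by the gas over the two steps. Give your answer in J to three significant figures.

Step 1 (adiabatic): W = (P₁V₁ − P₂V₂)/(γ−1) = (5929 − 7253)/0.4 = -3311 J.
After step 1: P = 490.1 kPa, V = 14.8 L, T = 628.8 K.
Step 2 (isobaric): W = PΔV = (490.1 kPa)(28.4 − 14.8 L) = 6665 J.
W_total = -3311 + 6665 = 3354 J.

W_total ≈ 3350 J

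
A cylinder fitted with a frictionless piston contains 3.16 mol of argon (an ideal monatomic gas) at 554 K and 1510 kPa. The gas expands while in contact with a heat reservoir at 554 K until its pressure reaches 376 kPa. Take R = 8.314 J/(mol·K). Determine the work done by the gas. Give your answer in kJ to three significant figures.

W ≈ 20.2 kJ

Isothermal process: W = nRT ln(V₂/V₁) = nRT ln(P₁/P₂).
W = (3.16)(8.314)(554) × ln(1510/376)
  = 14555 × ln(4.016) = 14555 × 1.39
W_by_gas = 20235 J.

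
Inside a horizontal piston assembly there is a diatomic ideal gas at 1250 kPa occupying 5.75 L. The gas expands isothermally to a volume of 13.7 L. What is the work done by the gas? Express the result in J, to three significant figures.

W ≈ 6240 J

Isothermal: W = nRT ln(V₂/V₁) = P₁V₁ ln(V₂/V₁).
P₁V₁ = (1250 kPa)(5.75 L) = 7188 J.
W = 7188 × ln(13.7/5.75) = 7188 × 0.8682
W_by_gas = 6240 J.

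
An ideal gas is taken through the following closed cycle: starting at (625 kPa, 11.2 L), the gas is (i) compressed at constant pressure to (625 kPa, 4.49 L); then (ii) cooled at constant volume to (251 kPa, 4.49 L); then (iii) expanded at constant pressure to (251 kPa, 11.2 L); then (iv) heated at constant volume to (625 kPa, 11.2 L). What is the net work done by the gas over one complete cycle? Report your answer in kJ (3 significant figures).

W_net ≈ -2.51 kJ

Constant-volume legs do no work.
W(i) = (625)(4.49 − 11.2) = -4194 J; W(iii) = (251)(11.2 − 4.49) = 1684 J.
W_net = -4194 + 1684 = -2510 J (the counter-clockwise enclosed area).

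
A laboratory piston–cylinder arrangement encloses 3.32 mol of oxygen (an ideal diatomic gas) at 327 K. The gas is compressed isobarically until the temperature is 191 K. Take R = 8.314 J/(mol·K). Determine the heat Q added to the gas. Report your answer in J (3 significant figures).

Isobaric: W = nRΔT = (3.32)(8.314)(-136) = -3754 J.
ΔU = nCᵥΔT with Cᵥ = 5R/2: ΔU = (3.32)(20.79)(-136) = -9385 J.
Q = ΔU + W = -9385 − 3754 = -13139 J.

Q ≈ -13100 J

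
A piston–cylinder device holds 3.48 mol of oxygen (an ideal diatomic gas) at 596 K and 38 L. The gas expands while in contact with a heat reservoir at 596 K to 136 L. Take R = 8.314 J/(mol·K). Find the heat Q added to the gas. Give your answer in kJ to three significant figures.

Isothermal ⇒ ΔU = 0, so Q = W = nRT ln(V₂/V₁).
Q = (3.48)(8.314)(596) ln(136/38) = 17244 × 1.275 = 21987 J.

Q ≈ 22.0 kJ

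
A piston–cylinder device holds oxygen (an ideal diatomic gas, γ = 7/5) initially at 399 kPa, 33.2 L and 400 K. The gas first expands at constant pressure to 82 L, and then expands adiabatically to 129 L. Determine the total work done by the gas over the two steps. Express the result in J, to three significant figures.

Step 1 (isobaric): W = PΔV = (399 kPa)(82 − 33.2 L) = 19471 J.
After step 1: P = 399 kPa, V = 82 L, T = 988 K.
Step 2 (adiabatic): W = (P₁V₁ − P₂V₂)/(γ−1) = (32718 − 27295)/0.4 = 13559 J.
W_total = 19471 + 13559 = 33030 J.

W_total ≈ 33000 J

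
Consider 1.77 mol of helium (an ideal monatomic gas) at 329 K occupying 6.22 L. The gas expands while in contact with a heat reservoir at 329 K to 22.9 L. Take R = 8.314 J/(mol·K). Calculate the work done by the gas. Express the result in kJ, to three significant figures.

Isothermal: W = nRT ln(V₂/V₁).
W = (1.77)(8.314)(329) × ln(22.9/6.22)
  = 4841 × 1.303
W_by_gas = 6310 J.

W ≈ 6.31 kJ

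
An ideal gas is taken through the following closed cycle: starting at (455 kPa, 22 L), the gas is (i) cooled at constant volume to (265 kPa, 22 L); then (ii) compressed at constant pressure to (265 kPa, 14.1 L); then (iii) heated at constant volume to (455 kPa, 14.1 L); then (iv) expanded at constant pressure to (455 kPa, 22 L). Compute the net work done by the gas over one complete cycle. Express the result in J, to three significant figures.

Constant-volume legs do no work.
W(ii) = (265)(14.1 − 22) = -2094 J; W(iv) = (455)(22 − 14.1) = 3594 J.
W_net = -2094 + 3594 = 1501 J (the clockwise enclosed area).

W_net ≈ 1500 J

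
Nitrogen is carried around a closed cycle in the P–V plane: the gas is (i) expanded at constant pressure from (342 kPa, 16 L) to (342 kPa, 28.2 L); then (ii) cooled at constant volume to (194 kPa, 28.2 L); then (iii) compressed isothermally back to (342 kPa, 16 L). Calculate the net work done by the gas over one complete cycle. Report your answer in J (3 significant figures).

Leg (i): W = PΔV = (342)(28.2 − 16) = 4172 J.
Leg (ii): W = 0.
Leg (iii): W = PᵢVᵢ ln(V_f/Vᵢ) = (5471) ln(16/28.2) = -3100 J.
W_net = 4172 − 3100 = 1072 J.

W_net ≈ 1070 J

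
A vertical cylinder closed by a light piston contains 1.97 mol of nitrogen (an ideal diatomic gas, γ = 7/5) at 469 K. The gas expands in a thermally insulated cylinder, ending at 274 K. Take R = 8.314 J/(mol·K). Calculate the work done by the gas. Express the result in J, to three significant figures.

W ≈ 7980 J

Adiabatic ⇒ Q = 0, so W_by = −ΔU = nCᵥ(T₁ − T₂).
Cᵥ = 5R/2 = 20.79 J/(mol·K).
W = (1.97)(20.79)(469 − 274) = 7985 J.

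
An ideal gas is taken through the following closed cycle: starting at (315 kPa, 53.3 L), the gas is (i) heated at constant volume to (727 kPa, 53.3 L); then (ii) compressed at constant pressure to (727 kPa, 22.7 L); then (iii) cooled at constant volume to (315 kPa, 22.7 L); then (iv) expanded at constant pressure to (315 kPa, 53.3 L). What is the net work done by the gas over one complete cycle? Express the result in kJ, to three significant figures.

Constant-volume legs do no work.
W(ii) = (727)(22.7 − 53.3) = -22246 J; W(iv) = (315)(53.3 − 22.7) = 9639 J.
W_net = -22246 + 9639 = -12607 J (the counter-clockwise enclosed area).

W_net ≈ -12.6 kJ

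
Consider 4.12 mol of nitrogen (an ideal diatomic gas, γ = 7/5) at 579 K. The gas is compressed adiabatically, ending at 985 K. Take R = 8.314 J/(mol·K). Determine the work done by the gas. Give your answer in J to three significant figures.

Adiabatic ⇒ Q = 0, so W_by = −ΔU = nCᵥ(T₁ − T₂).
Cᵥ = 5R/2 = 20.79 J/(mol·K).
W = (4.12)(20.79)(579 − 985) = -34767 J.

W ≈ -34800 J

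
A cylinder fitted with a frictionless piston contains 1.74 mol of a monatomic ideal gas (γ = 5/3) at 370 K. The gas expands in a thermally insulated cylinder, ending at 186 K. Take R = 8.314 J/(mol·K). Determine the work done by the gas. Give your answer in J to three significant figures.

Adiabatic ⇒ Q = 0, so W_by = −ΔU = nCᵥ(T₁ − T₂).
Cᵥ = 3R/2 = 12.47 J/(mol·K).
W = (1.74)(12.47)(370 − 186) = 3993 J.

W ≈ 3990 J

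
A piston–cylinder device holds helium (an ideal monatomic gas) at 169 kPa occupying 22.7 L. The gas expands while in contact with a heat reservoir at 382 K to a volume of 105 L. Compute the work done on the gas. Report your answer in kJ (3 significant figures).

W ≈ -5.88 kJ

Isothermal: W = nRT ln(V₂/V₁) = P₁V₁ ln(V₂/V₁).
P₁V₁ = (169 kPa)(22.7 L) = 3836 J.
W = 3836 × ln(105/22.7) = 3836 × 1.532
W_by_gas = 5876 J; work on gas = −W_by = -5876 J.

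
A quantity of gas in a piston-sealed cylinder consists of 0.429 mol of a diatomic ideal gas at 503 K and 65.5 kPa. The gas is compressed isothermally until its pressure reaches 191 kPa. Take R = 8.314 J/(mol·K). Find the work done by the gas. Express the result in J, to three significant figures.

Isothermal process: W = nRT ln(V₂/V₁) = nRT ln(P₁/P₂).
W = (0.429)(8.314)(503) × ln(65.5/191)
  = 1794 × ln(0.3429) = 1794 × -1.07
W_by_gas = -1920 J.

W ≈ -1920 J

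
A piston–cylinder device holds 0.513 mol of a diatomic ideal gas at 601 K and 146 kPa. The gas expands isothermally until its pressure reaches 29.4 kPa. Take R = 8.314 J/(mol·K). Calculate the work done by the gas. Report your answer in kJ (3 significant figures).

W ≈ 4.11 kJ

Isothermal process: W = nRT ln(V₂/V₁) = nRT ln(P₁/P₂).
W = (0.513)(8.314)(601) × ln(146/29.4)
  = 2563 × ln(4.966) = 2563 × 1.603
W_by_gas = 4108 J.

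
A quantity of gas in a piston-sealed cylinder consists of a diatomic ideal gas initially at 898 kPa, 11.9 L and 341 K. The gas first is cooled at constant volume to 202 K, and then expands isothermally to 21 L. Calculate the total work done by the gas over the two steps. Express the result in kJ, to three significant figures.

W_total ≈ 3.60 kJ

Step 1 (isochoric): W = 0 (constant volume).
After step 1: P = 532 kPa (V unchanged).
Step 2 (isothermal): W = P₁V₁ ln(V₂/V₁) = (6330) ln(21/11.9) = 3595 J.
W_total = 0 + 3595 = 3595 J.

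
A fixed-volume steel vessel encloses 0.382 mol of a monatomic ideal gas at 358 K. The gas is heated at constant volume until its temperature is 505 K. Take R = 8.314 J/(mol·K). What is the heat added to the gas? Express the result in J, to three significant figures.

Q ≈ 700 J

Constant volume ⇒ W = 0, so Q = ΔU = nCᵥΔT with Cᵥ = 3R/2 = 12.47 J/(mol·K).
ΔU = (0.382)(12.47)(505 − 358) = 700.3 J.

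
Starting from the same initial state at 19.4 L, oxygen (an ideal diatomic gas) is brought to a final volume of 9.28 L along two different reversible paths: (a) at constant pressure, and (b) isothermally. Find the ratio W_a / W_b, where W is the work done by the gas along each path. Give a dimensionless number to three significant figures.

Path (a) isobaric: W = P₁(V₂ − V₁) → W_a/(P₁V₁) = -0.5216.
Path (b) isothermal: W = P₁V₁ ln(V₂/V₁) → W_b/(P₁V₁) = -0.7374.
W_a / W_b = -0.5216 / -0.7374 = 0.7074.

W_a / W_b ≈ 0.707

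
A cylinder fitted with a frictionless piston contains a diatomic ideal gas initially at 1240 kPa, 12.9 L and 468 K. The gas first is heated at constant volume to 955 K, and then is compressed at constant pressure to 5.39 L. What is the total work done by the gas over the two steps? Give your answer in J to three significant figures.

W_total ≈ -19000 J

Step 1 (isochoric): W = 0 (constant volume).
After step 1: P = 2530 kPa (V unchanged).
Step 2 (isobaric): W = PΔV = (2530 kPa)(5.39 − 12.9 L) = -19003 J.
W_total = 0 − 19003 = -19003 J.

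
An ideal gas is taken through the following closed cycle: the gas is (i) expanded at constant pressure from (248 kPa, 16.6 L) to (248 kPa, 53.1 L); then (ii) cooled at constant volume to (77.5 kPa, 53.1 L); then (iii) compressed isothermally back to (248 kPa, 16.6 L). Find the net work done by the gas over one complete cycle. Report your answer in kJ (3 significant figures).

Leg (i): W = PΔV = (248)(53.1 − 16.6) = 9052 J.
Leg (ii): W = 0.
Leg (iii): W = PᵢVᵢ ln(V_f/Vᵢ) = (4115) ln(16.6/53.1) = -4785 J.
W_net = 9052 − 4785 = 4267 J.

W_net ≈ 4.27 kJ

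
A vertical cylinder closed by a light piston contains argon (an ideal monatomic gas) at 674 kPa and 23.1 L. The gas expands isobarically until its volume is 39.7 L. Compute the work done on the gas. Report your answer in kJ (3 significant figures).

Isobaric: W = P ΔV.
W = (674 kPa)(39.7 − 23.1 L) = (674)(16.6) = 11188 J.
Work on gas = −W_by = -11188 J.

W ≈ -11.2 kJ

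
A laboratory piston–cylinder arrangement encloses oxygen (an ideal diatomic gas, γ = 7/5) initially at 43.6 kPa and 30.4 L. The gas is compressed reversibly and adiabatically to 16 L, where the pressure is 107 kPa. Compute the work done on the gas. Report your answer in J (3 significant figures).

W ≈ 966 J

Adiabatic: W = (P₁V₁ − P₂V₂)/(γ − 1) with γ = 7/5.
P₁V₁ = 1325 J, P₂V₂ = 1712 J.
W = (1325 − 1712) / 0.4 = -966.4 J.
Work on gas = −W_by = 966.4 J.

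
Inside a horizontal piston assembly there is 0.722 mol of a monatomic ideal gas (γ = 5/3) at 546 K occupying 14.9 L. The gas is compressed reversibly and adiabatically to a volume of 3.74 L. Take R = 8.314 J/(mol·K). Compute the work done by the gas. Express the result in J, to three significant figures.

Adiabatic: TV^(γ−1) = const with γ = 5/3.
T₂ = T₁ (V₁/V₂)^(γ−1) = 546 × (14.9/3.74)^0.667 = 546 × 2.513 = 1372 K.
W_by = nCᵥ(T₁ − T₂) = (0.722)(12.47)(546 − 1372) = -7439 J.

W ≈ -7440 J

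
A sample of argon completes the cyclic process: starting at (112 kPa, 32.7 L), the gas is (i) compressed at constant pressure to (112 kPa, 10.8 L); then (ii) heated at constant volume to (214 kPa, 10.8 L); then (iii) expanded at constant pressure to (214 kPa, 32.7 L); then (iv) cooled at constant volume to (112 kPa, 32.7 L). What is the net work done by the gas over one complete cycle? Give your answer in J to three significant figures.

W_net ≈ 2230 J

Constant-volume legs do no work.
W(i) = (112)(10.8 − 32.7) = -2453 J; W(iii) = (214)(32.7 − 10.8) = 4687 J.
W_net = -2453 + 4687 = 2234 J (the clockwise enclosed area).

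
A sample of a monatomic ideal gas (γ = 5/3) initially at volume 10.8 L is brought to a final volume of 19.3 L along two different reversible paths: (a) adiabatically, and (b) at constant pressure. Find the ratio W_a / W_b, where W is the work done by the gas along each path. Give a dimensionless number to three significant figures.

Path (a) adiabatic: W = P₁V₁(1 − (V₁/V₂)^(γ−1))/(γ−1) → W_a/(P₁V₁) = 0.4814.
Path (b) isobaric: W = P₁(V₂ − V₁) → W_b/(P₁V₁) = 0.787.
W_a / W_b = 0.4814 / 0.787 = 0.6117.

W_a / W_b ≈ 0.612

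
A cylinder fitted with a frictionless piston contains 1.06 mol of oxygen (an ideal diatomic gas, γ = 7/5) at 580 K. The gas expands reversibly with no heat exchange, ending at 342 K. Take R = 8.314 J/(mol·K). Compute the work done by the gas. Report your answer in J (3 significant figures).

W ≈ 5240 J

Adiabatic ⇒ Q = 0, so W_by = −ΔU = nCᵥ(T₁ − T₂).
Cᵥ = 5R/2 = 20.79 J/(mol·K).
W = (1.06)(20.79)(580 − 342) = 5244 J.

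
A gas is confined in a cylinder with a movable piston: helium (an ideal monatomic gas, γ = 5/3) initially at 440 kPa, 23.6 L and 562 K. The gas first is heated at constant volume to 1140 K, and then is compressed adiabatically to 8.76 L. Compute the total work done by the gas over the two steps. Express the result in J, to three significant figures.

W_total ≈ -29600 J

Step 1 (isochoric): W = 0 (constant volume).
After step 1: P = 892.5 kPa (V unchanged).
Step 2 (adiabatic): W = (P₁V₁ − P₂V₂)/(γ−1) = (21064 − 40782)/0.667 = -29578 J.
W_total = 0 − 29578 = -29578 J.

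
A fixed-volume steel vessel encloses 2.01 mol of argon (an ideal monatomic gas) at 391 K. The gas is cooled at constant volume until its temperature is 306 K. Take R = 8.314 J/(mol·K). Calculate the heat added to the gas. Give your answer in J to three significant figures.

Q ≈ -2130 J

Constant volume ⇒ W = 0, so Q = ΔU = nCᵥΔT with Cᵥ = 3R/2 = 12.47 J/(mol·K).
ΔU = (2.01)(12.47)(306 − 391) = -2131 J.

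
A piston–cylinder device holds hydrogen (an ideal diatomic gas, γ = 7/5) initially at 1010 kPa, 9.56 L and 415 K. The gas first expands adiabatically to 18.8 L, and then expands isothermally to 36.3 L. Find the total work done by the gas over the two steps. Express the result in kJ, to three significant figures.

Step 1 (adiabatic): W = (P₁V₁ − P₂V₂)/(γ−1) = (9656 − 7367)/0.4 = 5721 J.
After step 1: P = 391.9 kPa, V = 18.8 L, T = 316.6 K.
Step 2 (isothermal): W = P₁V₁ ln(V₂/V₁) = (7367) ln(36.3/18.8) = 4847 J.
W_total = 5721 + 4847 = 10568 J.

W_total ≈ 10.6 kJ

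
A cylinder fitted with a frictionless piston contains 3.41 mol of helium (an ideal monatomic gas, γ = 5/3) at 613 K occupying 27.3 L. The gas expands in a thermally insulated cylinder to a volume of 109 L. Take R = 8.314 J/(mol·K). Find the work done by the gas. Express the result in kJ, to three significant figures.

Adiabatic: TV^(γ−1) = const with γ = 5/3.
T₂ = T₁ (V₁/V₂)^(γ−1) = 613 × (27.3/109)^0.667 = 613 × 0.3973 = 243.6 K.
W_by = nCᵥ(T₁ − T₂) = (3.41)(12.47)(613 − 243.6) = 15711 J.

W ≈ 15.7 kJ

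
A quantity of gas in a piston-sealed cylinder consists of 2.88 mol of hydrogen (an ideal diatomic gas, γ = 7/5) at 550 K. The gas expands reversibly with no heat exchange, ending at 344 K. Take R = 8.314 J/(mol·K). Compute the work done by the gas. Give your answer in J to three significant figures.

Adiabatic ⇒ Q = 0, so W_by = −ΔU = nCᵥ(T₁ − T₂).
Cᵥ = 5R/2 = 20.79 J/(mol·K).
W = (2.88)(20.79)(550 − 344) = 12331 J.

W ≈ 12300 J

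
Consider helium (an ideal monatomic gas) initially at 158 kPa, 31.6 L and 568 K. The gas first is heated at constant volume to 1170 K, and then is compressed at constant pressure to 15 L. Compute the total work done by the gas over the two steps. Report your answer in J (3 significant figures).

Step 1 (isochoric): W = 0 (constant volume).
After step 1: P = 325.5 kPa (V unchanged).
Step 2 (isobaric): W = PΔV = (325.5 kPa)(15 − 31.6 L) = -5403 J.
W_total = 0 − 5403 = -5403 J.

W_total ≈ -5400 J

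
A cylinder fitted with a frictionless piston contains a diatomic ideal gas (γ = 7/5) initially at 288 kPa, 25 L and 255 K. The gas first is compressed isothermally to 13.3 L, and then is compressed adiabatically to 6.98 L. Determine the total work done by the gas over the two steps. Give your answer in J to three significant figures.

W_total ≈ -9840 J

Step 1 (isothermal): W = P₁V₁ ln(V₂/V₁) = (7200) ln(13.3/25) = -4544 J.
After step 1: P = 541.4 kPa, V = 13.3 L, T = 255 K.
Step 2 (adiabatic): W = (P₁V₁ − P₂V₂)/(γ−1) = (7200 − 9318)/0.4 = -5295 J.
W_total = -4544 − 5295 = -9839 J.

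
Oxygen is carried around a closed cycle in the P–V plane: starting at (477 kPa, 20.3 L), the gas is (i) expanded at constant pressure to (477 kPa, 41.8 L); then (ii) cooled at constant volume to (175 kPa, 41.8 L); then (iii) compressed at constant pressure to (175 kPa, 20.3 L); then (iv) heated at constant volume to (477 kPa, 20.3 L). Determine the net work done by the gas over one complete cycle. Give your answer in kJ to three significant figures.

W_net ≈ 6.49 kJ

Constant-volume legs do no work.
W(i) = (477)(41.8 − 20.3) = 10255 J; W(iii) = (175)(20.3 − 41.8) = -3762 J.
W_net = 10255 − 3762 = 6493 J (the clockwise enclosed area).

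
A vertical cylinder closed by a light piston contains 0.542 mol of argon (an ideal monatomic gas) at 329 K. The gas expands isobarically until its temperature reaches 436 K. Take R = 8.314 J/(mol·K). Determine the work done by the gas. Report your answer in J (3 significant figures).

Isobaric: W = P ΔV = nR ΔT.
W = (0.542)(8.314)(436 − 329) = 482.2 J.

W ≈ 482 J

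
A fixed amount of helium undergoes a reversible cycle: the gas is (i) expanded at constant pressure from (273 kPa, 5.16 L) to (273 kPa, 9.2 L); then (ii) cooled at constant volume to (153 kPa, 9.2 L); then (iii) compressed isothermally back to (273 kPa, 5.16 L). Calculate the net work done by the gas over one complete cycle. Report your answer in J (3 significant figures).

W_net ≈ 289 J

Leg (i): W = PΔV = (273)(9.2 − 5.16) = 1103 J.
Leg (ii): W = 0.
Leg (iii): W = PᵢVᵢ ln(V_f/Vᵢ) = (1408) ln(5.16/9.2) = -814 J.
W_net = 1103 − 814 = 289 J.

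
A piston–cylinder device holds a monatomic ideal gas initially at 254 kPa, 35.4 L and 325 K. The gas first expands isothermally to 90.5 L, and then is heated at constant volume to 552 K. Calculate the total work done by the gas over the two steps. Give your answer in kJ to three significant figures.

Step 1 (isothermal): W = P₁V₁ ln(V₂/V₁) = (8992) ln(90.5/35.4) = 8440 J.
Step 2 (isochoric): W = 0 (constant volume).
W_total = 8440 + 0 = 8440 J.

W_total ≈ 8.44 kJ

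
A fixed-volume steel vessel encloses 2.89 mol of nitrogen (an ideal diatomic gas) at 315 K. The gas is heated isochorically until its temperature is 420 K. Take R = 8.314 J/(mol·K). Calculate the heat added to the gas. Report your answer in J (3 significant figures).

Q ≈ 6310 J

Constant volume ⇒ W = 0, so Q = ΔU = nCᵥΔT with Cᵥ = 5R/2 = 20.79 J/(mol·K).
ΔU = (2.89)(20.79)(420 − 315) = 6307 J.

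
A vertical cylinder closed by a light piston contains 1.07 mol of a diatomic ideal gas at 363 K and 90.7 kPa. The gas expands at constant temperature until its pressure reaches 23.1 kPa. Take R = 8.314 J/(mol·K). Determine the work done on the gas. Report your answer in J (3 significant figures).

W ≈ -4420 J

Isothermal process: W = nRT ln(V₂/V₁) = nRT ln(P₁/P₂).
W = (1.07)(8.314)(363) × ln(90.7/23.1)
  = 3229 × ln(3.926) = 3229 × 1.368
W_by_gas = 4417 J; work on gas = −W_by = -4417 J.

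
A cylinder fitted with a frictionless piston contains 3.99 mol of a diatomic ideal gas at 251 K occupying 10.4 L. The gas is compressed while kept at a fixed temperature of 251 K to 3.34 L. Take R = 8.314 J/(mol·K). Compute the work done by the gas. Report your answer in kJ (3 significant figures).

Isothermal: W = nRT ln(V₂/V₁).
W = (3.99)(8.314)(251) × ln(3.34/10.4)
  = 8326 × -1.136
W_by_gas = -9457 J.

W ≈ -9.46 kJ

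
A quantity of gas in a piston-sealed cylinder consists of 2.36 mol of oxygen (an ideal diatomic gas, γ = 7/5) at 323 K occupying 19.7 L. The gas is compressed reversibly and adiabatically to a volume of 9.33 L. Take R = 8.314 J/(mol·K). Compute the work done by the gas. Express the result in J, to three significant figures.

W ≈ -5520 J

Adiabatic: TV^(γ−1) = const with γ = 7/5.
T₂ = T₁ (V₁/V₂)^(γ−1) = 323 × (19.7/9.33)^0.4 = 323 × 1.348 = 435.5 K.
W_by = nCᵥ(T₁ − T₂) = (2.36)(20.79)(323 − 435.5) = -5521 J.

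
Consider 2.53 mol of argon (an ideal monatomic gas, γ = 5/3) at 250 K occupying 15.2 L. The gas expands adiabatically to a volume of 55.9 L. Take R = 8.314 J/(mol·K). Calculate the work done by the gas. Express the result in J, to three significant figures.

Adiabatic: TV^(γ−1) = const with γ = 5/3.
T₂ = T₁ (V₁/V₂)^(γ−1) = 250 × (15.2/55.9)^0.667 = 250 × 0.4197 = 104.9 K.
W_by = nCᵥ(T₁ − T₂) = (2.53)(12.47)(250 − 104.9) = 4577 J.

W ≈ 4580 J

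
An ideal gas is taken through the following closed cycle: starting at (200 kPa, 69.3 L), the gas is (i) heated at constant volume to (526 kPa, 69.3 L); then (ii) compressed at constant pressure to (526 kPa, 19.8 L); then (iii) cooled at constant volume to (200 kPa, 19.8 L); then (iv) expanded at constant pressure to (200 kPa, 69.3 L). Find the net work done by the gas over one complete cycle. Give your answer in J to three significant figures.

Constant-volume legs do no work.
W(ii) = (526)(19.8 − 69.3) = -26037 J; W(iv) = (200)(69.3 − 19.8) = 9900 J.
W_net = -26037 + 9900 = -16137 J (the counter-clockwise enclosed area).

W_net ≈ -16100 J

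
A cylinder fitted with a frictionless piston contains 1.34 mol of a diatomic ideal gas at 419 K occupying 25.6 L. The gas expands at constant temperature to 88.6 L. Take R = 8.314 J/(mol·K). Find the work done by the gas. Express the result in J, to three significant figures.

W ≈ 5800 J

Isothermal: W = nRT ln(V₂/V₁).
W = (1.34)(8.314)(419) × ln(88.6/25.6)
  = 4668 × 1.242
W_by_gas = 5795 J.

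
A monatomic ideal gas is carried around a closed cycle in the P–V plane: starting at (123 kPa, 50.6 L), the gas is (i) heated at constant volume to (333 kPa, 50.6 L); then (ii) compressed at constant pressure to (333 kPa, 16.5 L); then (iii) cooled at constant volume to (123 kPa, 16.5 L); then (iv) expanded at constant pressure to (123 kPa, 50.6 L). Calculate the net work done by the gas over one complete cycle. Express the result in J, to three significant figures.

W_net ≈ -7160 J

Constant-volume legs do no work.
W(ii) = (333)(16.5 − 50.6) = -11355 J; W(iv) = (123)(50.6 − 16.5) = 4194 J.
W_net = -11355 + 4194 = -7161 J (the counter-clockwise enclosed area).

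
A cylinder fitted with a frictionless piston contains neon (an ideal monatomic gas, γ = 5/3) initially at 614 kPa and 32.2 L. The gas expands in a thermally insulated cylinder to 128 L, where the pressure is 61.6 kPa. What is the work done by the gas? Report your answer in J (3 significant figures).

W ≈ 17800 J

Adiabatic: W = (P₁V₁ − P₂V₂)/(γ − 1) with γ = 5/3.
P₁V₁ = 19771 J, P₂V₂ = 7885 J.
W = (19771 − 7885) / 0.6667 = 17829 J.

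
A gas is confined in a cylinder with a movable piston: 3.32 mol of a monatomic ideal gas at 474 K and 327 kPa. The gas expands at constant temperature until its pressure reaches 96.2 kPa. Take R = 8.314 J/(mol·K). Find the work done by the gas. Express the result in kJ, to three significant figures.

Isothermal process: W = nRT ln(V₂/V₁) = nRT ln(P₁/P₂).
W = (3.32)(8.314)(474) × ln(327/96.2)
  = 13084 × ln(3.399) = 13084 × 1.224
W_by_gas = 16008 J.

W ≈ 16.0 kJ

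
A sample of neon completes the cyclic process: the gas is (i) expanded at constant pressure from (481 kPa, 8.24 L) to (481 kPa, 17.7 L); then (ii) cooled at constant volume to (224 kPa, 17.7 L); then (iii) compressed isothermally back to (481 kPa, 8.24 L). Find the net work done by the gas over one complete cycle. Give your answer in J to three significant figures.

W_net ≈ 1520 J

Leg (i): W = PΔV = (481)(17.7 − 8.24) = 4550 J.
Leg (ii): W = 0.
Leg (iii): W = PᵢVᵢ ln(V_f/Vᵢ) = (3965) ln(8.24/17.7) = -3031 J.
W_net = 4550 − 3031 = 1519 J.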